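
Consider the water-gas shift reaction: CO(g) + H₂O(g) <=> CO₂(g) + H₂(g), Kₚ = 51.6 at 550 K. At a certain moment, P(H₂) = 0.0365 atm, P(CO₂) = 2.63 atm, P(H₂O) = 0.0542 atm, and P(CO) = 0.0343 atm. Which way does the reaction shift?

at equilibrium

Qₚ = P(CO₂)·P(H₂) / (P(CO)·P(H₂O)) = (2.63)·(0.0365) / ((0.0343)·(0.0542)) = 51.6
Qₚ = 51.6 = Kₚ, so the system is already at equilibrium.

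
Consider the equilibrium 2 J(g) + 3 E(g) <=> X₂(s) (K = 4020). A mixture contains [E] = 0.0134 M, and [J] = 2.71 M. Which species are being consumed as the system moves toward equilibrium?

(X₂ is a pure solid — omitted from Q.)
Q = 1 / ([J]²·[E]³) = 1 / ((2.71)²·(0.0134)³) = 56600
Q = 56600 > K = 4020: net reverse reaction.

X₂ (products)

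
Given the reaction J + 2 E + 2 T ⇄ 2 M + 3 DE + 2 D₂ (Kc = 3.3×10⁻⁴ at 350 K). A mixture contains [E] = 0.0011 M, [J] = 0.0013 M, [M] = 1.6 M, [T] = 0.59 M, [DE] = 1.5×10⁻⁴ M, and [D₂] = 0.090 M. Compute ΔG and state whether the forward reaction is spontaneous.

ΔG = -2.76 kJ/mol; the forward reaction is spontaneous

Qc = [M]²·[DE]³·[D₂]² / ([J]·[E]²·[T]²) = (1.6)²·(1.5×10⁻⁴)³·(0.090)² / ((0.0013)·(0.0011)²·(0.59)²) = 1.28×10⁻⁴
ΔG = RT ln(Qc/Kc) = (8.314 J mol⁻¹ K⁻¹)(350 K) × ln(1.28×10⁻⁴/3.3×10⁻⁴)
   = (2.910 kJ/mol)(-0.9471) = -2.76 kJ/mol
ΔG < 0, so the forward reaction is spontaneous (proceeds forward).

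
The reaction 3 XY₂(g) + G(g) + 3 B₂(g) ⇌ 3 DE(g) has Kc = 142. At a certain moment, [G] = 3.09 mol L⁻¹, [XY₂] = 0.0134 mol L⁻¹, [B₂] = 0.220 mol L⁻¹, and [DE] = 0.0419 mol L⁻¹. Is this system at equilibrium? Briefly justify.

Qc = [DE]³ / ([XY₂]³·[G]·[B₂]³) = (0.0419)³ / ((0.0134)³·(3.09)·(0.220)³) = 929
Qc = 929 > Kc = 142: net reverse reaction.

no; Q > K, reaction proceeds in reverse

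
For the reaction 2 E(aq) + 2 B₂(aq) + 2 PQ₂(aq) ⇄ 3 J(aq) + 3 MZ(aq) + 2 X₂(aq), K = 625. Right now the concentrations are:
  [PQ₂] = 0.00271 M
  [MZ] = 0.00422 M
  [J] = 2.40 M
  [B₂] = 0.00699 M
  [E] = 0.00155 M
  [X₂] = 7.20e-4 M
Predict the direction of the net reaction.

Q = [J]³·[MZ]³·[X₂]² / ([E]²·[B₂]²·[PQ₂]²) = (2.40)³·(0.00422)³·(7.20e-4)² / ((0.00155)²·(0.00699)²·(0.00271)²) = 625
Q = 625 = K, so the system is already at equilibrium.

neither direction; the system is at equilibrium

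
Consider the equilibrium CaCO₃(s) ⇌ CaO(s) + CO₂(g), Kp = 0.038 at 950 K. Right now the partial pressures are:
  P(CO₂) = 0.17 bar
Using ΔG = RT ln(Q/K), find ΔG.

(CaCO₃, CaO are pure solids — omitted from Qp.)
Qp = P(CO₂) = 0.170
ΔG = RT ln(Qp/Kp) = (8.314 J mol⁻¹ K⁻¹)(950 K) × ln(0.170/0.038)
   = (7.898 kJ/mol)(1.498) = 11.8 kJ/mol
ΔG > 0, so the forward reaction is non-spontaneous (proceeds in reverse).

ΔG = 11.8 kJ/mol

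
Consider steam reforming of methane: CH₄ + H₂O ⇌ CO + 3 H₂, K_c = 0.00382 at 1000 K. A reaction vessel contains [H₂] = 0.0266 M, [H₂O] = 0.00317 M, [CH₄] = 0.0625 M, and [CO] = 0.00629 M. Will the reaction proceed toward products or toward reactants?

forward (toward products)

Q_c = [CO]·[H₂]³ / ([CH₄]·[H₂O]) = (0.00629)·(0.0266)³ / ((0.0625)·(0.00317)) = 5.98×10⁻⁴
Q_c = 5.98×10⁻⁴ < K_c = 0.00382, so the forward reaction proceeds.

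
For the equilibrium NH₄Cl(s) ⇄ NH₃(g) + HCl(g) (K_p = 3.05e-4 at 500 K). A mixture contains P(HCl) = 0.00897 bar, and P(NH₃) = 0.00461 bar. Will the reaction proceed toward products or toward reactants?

in the forward direction

(NH₄Cl is a pure solid — omitted from Q_p.)
Q_p = P(NH₃)·P(HCl) = (0.00461)·(0.00897) = 4.14e-5
Q_p = 4.14e-5 < K_p = 3.05e-4, so the forward reaction proceeds.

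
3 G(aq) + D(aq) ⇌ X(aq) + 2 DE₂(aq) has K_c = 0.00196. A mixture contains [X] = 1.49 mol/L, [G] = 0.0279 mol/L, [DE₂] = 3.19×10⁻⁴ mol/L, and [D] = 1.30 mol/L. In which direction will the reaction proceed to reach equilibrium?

reverse (toward reactants)

Q_c = [X]·[DE₂]² / ([G]³·[D]) = (1.49)·(3.19×10⁻⁴)² / ((0.0279)³·(1.30)) = 0.00537
Q_c = 0.00537 > K_c = 0.00196, so the reverse reaction proceeds.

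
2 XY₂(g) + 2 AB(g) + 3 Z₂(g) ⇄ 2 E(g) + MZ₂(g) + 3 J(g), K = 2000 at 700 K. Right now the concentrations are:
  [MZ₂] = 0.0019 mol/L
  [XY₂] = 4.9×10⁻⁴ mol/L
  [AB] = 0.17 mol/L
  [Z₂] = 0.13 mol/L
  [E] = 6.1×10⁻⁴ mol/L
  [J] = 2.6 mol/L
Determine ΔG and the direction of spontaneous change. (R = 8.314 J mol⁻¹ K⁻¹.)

Q = [E]²·[MZ₂]·[J]³ / ([XY₂]²·[AB]²·[Z₂]³) = (6.1×10⁻⁴)²·(0.0019)·(2.6)³ / ((4.9×10⁻⁴)²·(0.17)²·(0.13)³) = 815
ΔG = RT ln(Q/K) = (8.314 J mol⁻¹ K⁻¹)(700 K) × ln(815/2000)
   = (5.820 kJ/mol)(-0.8977) = -5.22 kJ/mol
ΔG < 0, so the forward reaction is spontaneous (proceeds forward).

ΔG = -5.22 kJ/mol; the forward reaction is spontaneous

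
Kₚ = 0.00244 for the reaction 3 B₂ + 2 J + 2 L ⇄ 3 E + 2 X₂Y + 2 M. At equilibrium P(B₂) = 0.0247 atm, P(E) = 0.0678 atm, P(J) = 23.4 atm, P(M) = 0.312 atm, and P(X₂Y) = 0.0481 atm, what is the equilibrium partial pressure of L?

At equilibrium, Kₚ = P(E)³·P(X₂Y)²·P(M)² / (P(B₂)³·P(J)²·P(L)²) = 0.00244.
(0.0678)³·(0.0481)²·(0.312)² / ((0.0247)³·(23.4)²·(P(L))²) = 0.00244
P(L)² = 0.00349 ⇒ P(L) = 0.0590 atm

P(L) = 0.0590 atm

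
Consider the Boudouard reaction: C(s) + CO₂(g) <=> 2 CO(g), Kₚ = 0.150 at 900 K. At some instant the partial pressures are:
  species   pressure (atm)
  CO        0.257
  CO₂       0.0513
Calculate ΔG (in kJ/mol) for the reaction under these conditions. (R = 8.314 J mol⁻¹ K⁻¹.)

(C is a pure solid — omitted from Qₚ.)
Qₚ = P(CO)² / P(CO₂) = (0.257)² / (0.0513) = 1.29
ΔG = RT ln(Qₚ/Kₚ) = (8.314 J mol⁻¹ K⁻¹)(900 K) × ln(1.29/0.150)
   = (7.483 kJ/mol)(2.152) = 16.1 kJ/mol
ΔG > 0, so the forward reaction is non-spontaneous (proceeds in reverse).

ΔG = 16.1 kJ/mol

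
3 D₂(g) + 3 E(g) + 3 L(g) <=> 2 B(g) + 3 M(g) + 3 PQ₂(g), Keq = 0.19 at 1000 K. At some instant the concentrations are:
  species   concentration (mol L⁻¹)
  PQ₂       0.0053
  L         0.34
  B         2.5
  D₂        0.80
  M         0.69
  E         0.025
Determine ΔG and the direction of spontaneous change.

ΔG = 13.6 kJ/mol; the forward reaction is non-spontaneous

Q = [B]²·[M]³·[PQ₂]³ / ([D₂]³·[E]³·[L]³) = (2.5)²·(0.69)³·(0.0053)³ / ((0.80)³·(0.025)³·(0.34)³) = 0.972
ΔG = RT ln(Q/Keq) = (8.314 J mol⁻¹ K⁻¹)(1000 K) × ln(0.972/0.19)
   = (8.314 kJ/mol)(1.632) = 13.6 kJ/mol
ΔG > 0, so the forward reaction is non-spontaneous (proceeds in reverse).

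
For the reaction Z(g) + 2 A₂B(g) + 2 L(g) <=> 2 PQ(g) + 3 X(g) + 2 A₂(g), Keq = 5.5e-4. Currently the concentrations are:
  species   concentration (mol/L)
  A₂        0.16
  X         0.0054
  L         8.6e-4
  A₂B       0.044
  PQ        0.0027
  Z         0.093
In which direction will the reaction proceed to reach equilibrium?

toward products

Q = [PQ]²·[X]³·[A₂]² / ([Z]·[A₂B]²·[L]²) = (0.0027)²·(0.0054)³·(0.16)² / ((0.093)·(0.044)²·(8.6e-4)²) = 2.2e-4
Q = 2.2e-4 < Keq = 5.5e-4, so the forward reaction proceeds.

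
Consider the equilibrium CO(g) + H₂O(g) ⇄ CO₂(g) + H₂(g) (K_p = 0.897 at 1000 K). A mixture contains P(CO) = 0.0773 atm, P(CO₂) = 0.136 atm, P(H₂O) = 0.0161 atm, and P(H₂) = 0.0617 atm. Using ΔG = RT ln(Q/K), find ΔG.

Q_p = P(CO₂)·P(H₂) / (P(CO)·P(H₂O)) = (0.136)·(0.0617) / ((0.0773)·(0.0161)) = 6.74
ΔG = RT ln(Q_p/K_p) = (8.314 J mol⁻¹ K⁻¹)(1000 K) × ln(6.74/0.897)
   = (8.314 kJ/mol)(2.017) = 16.8 kJ/mol
ΔG > 0, so the forward reaction is non-spontaneous (proceeds in reverse).

ΔG = 16.8 kJ/mol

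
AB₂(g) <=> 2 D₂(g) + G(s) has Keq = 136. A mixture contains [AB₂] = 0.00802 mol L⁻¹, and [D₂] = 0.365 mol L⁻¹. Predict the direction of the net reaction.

toward products

(G is a pure solid — omitted from Q.)
Q = [D₂]² / [AB₂] = (0.365)² / (0.00802) = 16.6
Q = 16.6 < Keq = 136, so the forward reaction proceeds.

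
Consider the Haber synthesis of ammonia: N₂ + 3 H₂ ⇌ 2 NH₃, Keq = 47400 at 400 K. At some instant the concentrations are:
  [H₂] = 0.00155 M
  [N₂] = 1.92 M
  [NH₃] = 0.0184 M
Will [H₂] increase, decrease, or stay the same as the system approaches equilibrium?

Q = [NH₃]² / ([N₂]·[H₂]³) = (0.0184)² / ((1.92)·(0.00155)³) = 47400
Q = 47400 = Keq; the system is at equilibrium.

stay the same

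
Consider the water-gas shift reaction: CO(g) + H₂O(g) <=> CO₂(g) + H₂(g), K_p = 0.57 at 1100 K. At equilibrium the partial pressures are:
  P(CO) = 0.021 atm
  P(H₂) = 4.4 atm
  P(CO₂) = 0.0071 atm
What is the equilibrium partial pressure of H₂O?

P(H₂O) = 2.6 atm

At equilibrium, K_p = P(CO₂)·P(H₂) / (P(CO)·P(H₂O)) = 0.57.
(0.0071)·(4.4) / ((0.021)·(P(H₂O))) = 0.57
P(H₂O) = 2.61 = 2.6 atm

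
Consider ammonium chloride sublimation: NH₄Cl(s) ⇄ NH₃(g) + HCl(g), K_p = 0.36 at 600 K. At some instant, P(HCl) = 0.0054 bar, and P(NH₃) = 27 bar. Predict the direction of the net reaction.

(NH₄Cl is a pure solid — omitted from Q_p.)
Q_p = P(NH₃)·P(HCl) = (27)·(0.0054) = 0.15
Q_p = 0.15 < K_p = 0.36, so the forward reaction proceeds.

toward products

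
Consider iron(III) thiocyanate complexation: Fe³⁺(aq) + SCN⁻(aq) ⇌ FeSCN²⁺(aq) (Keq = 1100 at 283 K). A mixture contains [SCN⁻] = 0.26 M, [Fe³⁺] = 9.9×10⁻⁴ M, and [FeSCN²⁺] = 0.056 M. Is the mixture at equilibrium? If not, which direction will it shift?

no; Q < K, reaction proceeds forward

Q = [FeSCN²⁺] / ([Fe³⁺]·[SCN⁻]) = (0.056) / ((9.9×10⁻⁴)·(0.26)) = 220
Q = 220 < Keq = 1100: net forward reaction.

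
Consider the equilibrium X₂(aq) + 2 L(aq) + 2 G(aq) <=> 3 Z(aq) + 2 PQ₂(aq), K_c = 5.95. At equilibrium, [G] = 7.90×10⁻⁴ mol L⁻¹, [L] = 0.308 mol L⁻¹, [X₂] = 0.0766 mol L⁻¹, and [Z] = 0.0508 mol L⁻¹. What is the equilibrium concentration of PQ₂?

At equilibrium, K_c = [Z]³·[PQ₂]² / ([X₂]·[L]²·[G]²) = 5.95.
(0.0508)³·([PQ₂])² / ((0.0766)·(0.308)²·(7.90×10⁻⁴)²) = 5.95
[PQ₂]² = 2.06×10⁻⁴ ⇒ [PQ₂] = 0.0143 mol L⁻¹

[PQ₂] = 0.0143 mol L⁻¹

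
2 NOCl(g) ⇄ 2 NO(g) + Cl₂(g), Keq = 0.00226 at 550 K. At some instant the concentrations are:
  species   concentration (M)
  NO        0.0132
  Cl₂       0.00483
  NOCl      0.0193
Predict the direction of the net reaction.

Q = [NO]²·[Cl₂] / [NOCl]² = (0.0132)²·(0.00483) / (0.0193)² = 0.00226
Q = 0.00226 = Keq, so the system is already at equilibrium.

no net change (already at equilibrium)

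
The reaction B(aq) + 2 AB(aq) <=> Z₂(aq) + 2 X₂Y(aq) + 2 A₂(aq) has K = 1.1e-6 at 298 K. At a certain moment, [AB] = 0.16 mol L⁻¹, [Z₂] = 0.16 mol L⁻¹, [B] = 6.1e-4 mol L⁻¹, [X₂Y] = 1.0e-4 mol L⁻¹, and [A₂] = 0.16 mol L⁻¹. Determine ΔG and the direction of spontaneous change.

Q = [Z₂]·[X₂Y]²·[A₂]² / ([B]·[AB]²) = (0.16)·(1.0e-4)²·(0.16)² / ((6.1e-4)·(0.16)²) = 2.62e-6
ΔG = RT ln(Q/K) = (8.314 J mol⁻¹ K⁻¹)(298 K) × ln(2.62e-6/1.1e-6)
   = (2.478 kJ/mol)(0.8679) = 2.15 kJ/mol
ΔG > 0, so the forward reaction is non-spontaneous (proceeds in reverse).

ΔG = 2.15 kJ/mol; the forward reaction is non-spontaneous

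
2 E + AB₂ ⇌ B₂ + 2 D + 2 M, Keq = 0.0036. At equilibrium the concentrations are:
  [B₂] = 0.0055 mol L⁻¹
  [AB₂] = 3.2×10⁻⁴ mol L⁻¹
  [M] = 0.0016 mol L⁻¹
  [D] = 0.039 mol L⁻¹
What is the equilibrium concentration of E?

At equilibrium, Keq = [B₂]·[D]²·[M]² / ([E]²·[AB₂]) = 0.0036.
(0.0055)·(0.039)²·(0.0016)² / (([E])²·(3.2×10⁻⁴)) = 0.0036
[E]² = 1.86×10⁻⁵ ⇒ [E] = 0.0043 mol L⁻¹

[E] = 0.0043 mol L⁻¹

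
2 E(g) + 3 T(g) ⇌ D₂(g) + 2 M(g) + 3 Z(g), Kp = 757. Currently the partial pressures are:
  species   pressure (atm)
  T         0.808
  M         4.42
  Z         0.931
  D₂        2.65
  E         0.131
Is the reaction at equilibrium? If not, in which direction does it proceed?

Qp = P(D₂)·P(M)²·P(Z)³ / (P(E)²·P(T)³) = (2.65)·(4.42)²·(0.931)³ / ((0.131)²·(0.808)³) = 4610
Qp = 4610 > Kp = 757, so the reverse reaction proceeds.

to the left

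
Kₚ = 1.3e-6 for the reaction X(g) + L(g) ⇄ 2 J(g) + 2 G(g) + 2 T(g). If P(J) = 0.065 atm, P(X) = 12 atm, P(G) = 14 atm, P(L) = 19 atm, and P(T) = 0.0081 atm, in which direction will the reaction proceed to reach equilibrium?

Qₚ = P(J)²·P(G)²·P(T)² / (P(X)·P(L)) = (0.065)²·(14)²·(0.0081)² / ((12)·(19)) = 2.4e-7
Qₚ = 2.4e-7 < Kₚ = 1.3e-6, so the forward reaction proceeds.

forward (toward products)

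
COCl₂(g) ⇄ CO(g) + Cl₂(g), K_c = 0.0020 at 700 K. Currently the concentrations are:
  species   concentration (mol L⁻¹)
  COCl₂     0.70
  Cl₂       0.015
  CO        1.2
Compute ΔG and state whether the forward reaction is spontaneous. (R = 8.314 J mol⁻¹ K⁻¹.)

ΔG = 14.9 kJ/mol; the forward reaction is non-spontaneous

Q_c = [CO]·[Cl₂] / [COCl₂] = (1.2)·(0.015) / (0.70) = 0.0257
ΔG = RT ln(Q_c/K_c) = (8.314 J mol⁻¹ K⁻¹)(700 K) × ln(0.0257/0.0020)
   = (5.820 kJ/mol)(2.553) = 14.9 kJ/mol
ΔG > 0, so the forward reaction is non-spontaneous (proceeds in reverse).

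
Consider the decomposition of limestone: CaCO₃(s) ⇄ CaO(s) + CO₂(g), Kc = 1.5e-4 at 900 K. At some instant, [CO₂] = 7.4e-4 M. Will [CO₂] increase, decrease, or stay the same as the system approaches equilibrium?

(CaCO₃, CaO are pure solids — omitted from Qc.)
Qc = [CO₂] = 7.4e-4
Qc = 7.4e-4 > Kc = 1.5e-4: net reverse reaction.
CO₂ is a product, so it decreases.

decrease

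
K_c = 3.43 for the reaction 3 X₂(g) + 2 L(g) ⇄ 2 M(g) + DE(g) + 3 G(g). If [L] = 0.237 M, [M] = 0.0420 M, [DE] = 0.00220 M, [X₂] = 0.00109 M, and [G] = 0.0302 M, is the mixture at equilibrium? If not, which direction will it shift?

Q_c = [M]²·[DE]·[G]³ / ([X₂]³·[L]²) = (0.0420)²·(0.00220)·(0.0302)³ / ((0.00109)³·(0.237)²) = 1.47
Q_c = 1.47 < K_c = 3.43: net forward reaction.

no; Q < K, reaction proceeds forward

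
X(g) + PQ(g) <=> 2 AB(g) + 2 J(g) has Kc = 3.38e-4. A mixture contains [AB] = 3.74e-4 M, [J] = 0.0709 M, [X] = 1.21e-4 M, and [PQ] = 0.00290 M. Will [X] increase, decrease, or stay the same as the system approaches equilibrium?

Qc = [AB]²·[J]² / ([X]·[PQ]) = (3.74e-4)²·(0.0709)² / ((1.21e-4)·(0.00290)) = 0.00200
Qc = 0.00200 > Kc = 3.38e-4: net reverse reaction.
X is a reactant, so it increases.

increase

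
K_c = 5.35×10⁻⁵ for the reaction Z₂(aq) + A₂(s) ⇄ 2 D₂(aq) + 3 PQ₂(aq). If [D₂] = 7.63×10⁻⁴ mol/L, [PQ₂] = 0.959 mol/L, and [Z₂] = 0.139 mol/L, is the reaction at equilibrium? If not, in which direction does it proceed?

(A₂ is a pure solid — omitted from Q_c.)
Q_c = [D₂]²·[PQ₂]³ / [Z₂] = (7.63×10⁻⁴)²·(0.959)³ / (0.139) = 3.69×10⁻⁶
Q_c = 3.69×10⁻⁶ < K_c = 5.35×10⁻⁵, so the forward reaction proceeds.

to the right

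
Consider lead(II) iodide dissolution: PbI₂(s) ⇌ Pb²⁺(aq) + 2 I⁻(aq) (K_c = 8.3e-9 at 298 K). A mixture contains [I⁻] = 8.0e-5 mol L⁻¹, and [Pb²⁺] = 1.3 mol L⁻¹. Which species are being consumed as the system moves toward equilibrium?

(PbI₂ is a pure solid — omitted from Q_c.)
Q_c = [Pb²⁺]·[I⁻]² = (1.3)·(8.0e-5)² = 8.3e-9
Q_c = 8.3e-9 = K_c; the system is at equilibrium.

none (at equilibrium)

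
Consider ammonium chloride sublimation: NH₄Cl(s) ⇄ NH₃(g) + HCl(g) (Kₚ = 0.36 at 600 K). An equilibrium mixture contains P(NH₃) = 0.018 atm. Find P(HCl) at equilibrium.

(NH₄Cl is a pure solid — omitted from Kₚ.)
At equilibrium, Kₚ = P(NH₃)·P(HCl) = 0.36.
(0.018)·(P(HCl)) = 0.36
P(HCl) = 20.0 = 20 atm

P(HCl) = 20 atm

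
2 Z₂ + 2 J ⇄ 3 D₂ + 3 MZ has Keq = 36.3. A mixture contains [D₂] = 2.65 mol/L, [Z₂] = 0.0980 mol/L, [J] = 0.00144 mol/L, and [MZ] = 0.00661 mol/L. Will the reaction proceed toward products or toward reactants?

reverse (toward reactants)

Q = [D₂]³·[MZ]³ / ([Z₂]²·[J]²) = (2.65)³·(0.00661)³ / ((0.0980)²·(0.00144)²) = 270
Q = 270 > Keq = 36.3, so the reverse reaction proceeds.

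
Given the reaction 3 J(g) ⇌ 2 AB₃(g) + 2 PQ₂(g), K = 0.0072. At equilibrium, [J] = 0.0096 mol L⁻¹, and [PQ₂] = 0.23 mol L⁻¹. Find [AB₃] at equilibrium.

At equilibrium, K = [AB₃]²·[PQ₂]² / [J]³ = 0.0072.
([AB₃])²·(0.23)² / (0.0096)³ = 0.0072
[AB₃]² = 1.20e-7 ⇒ [AB₃] = 3.5e-4 mol L⁻¹

[AB₃] = 3.5e-4 mol L⁻¹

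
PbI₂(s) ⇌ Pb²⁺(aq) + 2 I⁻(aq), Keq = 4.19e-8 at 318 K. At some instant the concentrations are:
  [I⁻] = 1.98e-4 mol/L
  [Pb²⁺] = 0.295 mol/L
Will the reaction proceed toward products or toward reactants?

(PbI₂ is a pure solid — omitted from Q.)
Q = [Pb²⁺]·[I⁻]² = (0.295)·(1.98e-4)² = 1.16e-8
Q = 1.16e-8 < Keq = 4.19e-8, so the forward reaction proceeds.

toward products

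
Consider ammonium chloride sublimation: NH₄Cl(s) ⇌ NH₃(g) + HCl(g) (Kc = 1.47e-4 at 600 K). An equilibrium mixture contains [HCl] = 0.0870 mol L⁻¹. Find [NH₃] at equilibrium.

(NH₄Cl is a pure solid — omitted from Kc.)
At equilibrium, Kc = [NH₃]·[HCl] = 1.47e-4.
([NH₃])·(0.0870) = 1.47e-4
[NH₃] = 0.00169 mol L⁻¹

[NH₃] = 0.00169 mol L⁻¹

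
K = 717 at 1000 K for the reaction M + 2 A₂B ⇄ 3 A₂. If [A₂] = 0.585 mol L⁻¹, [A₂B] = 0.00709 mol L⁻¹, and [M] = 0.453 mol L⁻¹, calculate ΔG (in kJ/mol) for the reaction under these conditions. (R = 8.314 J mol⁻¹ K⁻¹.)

ΔG = 20.8 kJ/mol

Q = [A₂]³ / ([M]·[A₂B]²) = (0.585)³ / ((0.453)·(0.00709)²) = 8790
ΔG = RT ln(Q/K) = (8.314 J mol⁻¹ K⁻¹)(1000 K) × ln(8790/717)
   = (8.314 kJ/mol)(2.506) = 20.8 kJ/mol
ΔG > 0, so the forward reaction is non-spontaneous (proceeds in reverse).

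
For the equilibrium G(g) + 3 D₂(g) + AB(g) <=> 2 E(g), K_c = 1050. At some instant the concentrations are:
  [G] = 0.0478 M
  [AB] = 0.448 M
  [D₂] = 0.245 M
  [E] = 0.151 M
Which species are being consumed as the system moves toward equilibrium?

Q_c = [E]² / ([G]·[D₂]³·[AB]) = (0.151)² / ((0.0478)·(0.245)³·(0.448)) = 72.4
Q_c = 72.4 < K_c = 1050: net forward reaction.

G, D₂, AB (reactants)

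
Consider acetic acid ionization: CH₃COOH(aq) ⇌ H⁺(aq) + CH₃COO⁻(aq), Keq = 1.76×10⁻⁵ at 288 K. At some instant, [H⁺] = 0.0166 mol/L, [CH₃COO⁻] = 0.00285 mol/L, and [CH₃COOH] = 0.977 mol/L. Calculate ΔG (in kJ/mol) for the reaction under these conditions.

Q = [H⁺]·[CH₃COO⁻] / [CH₃COOH] = (0.0166)·(0.00285) / (0.977) = 4.84×10⁻⁵
ΔG = RT ln(Q/Keq) = (8.314 J mol⁻¹ K⁻¹)(288 K) × ln(4.84×10⁻⁵/1.76×10⁻⁵)
   = (2.394 kJ/mol)(1.012) = 2.42 kJ/mol
ΔG > 0, so the forward reaction is non-spontaneous (proceeds in reverse).

ΔG = 2.42 kJ/mol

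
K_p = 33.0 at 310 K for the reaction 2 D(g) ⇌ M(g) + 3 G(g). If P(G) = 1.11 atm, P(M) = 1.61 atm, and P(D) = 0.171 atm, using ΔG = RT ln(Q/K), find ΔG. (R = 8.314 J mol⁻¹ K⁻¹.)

Q_p = P(M)·P(G)³ / P(D)² = (1.61)·(1.11)³ / (0.171)² = 75.3
ΔG = RT ln(Q_p/K_p) = (8.314 J mol⁻¹ K⁻¹)(310 K) × ln(75.3/33.0)
   = (2.577 kJ/mol)(0.8250) = 2.13 kJ/mol
ΔG > 0, so the forward reaction is non-spontaneous (proceeds in reverse).

ΔG = 2.13 kJ/mol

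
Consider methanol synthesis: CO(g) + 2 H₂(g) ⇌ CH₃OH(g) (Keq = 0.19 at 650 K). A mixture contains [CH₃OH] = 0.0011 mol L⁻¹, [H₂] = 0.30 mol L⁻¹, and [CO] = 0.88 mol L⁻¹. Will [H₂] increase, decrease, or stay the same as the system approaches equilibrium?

decrease

Q = [CH₃OH] / ([CO]·[H₂]²) = (0.0011) / ((0.88)·(0.30)²) = 0.014
Q = 0.014 < Keq = 0.19: net forward reaction.
H₂ is a reactant, so it decreases.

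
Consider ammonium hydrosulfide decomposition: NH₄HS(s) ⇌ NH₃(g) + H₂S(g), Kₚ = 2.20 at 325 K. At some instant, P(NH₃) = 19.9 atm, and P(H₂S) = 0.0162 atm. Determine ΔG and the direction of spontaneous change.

ΔG = -5.19 kJ/mol; the forward reaction is spontaneous

(NH₄HS is a pure solid — omitted from Qₚ.)
Qₚ = P(NH₃)·P(H₂S) = (19.9)·(0.0162) = 0.322
ΔG = RT ln(Qₚ/Kₚ) = (8.314 J mol⁻¹ K⁻¹)(325 K) × ln(0.322/2.20)
   = (2.702 kJ/mol)(-1.922) = -5.19 kJ/mol
ΔG < 0, so the forward reaction is spontaneous (proceeds forward).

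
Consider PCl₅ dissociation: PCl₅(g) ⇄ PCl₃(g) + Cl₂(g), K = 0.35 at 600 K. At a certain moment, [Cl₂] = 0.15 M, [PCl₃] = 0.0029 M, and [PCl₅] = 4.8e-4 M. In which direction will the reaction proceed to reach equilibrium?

toward reactants

Q = [PCl₃]·[Cl₂] / [PCl₅] = (0.0029)·(0.15) / (4.8e-4) = 0.91
Q = 0.91 > K = 0.35, so the reverse reaction proceeds.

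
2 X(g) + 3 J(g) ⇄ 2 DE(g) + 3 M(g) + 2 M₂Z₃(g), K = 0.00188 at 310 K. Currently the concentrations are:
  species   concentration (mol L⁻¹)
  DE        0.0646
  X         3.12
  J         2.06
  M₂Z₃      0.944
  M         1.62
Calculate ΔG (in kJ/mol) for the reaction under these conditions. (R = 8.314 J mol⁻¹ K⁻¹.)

ΔG = -5.96 kJ/mol

Q = [DE]²·[M]³·[M₂Z₃]² / ([X]²·[J]³) = (0.0646)²·(1.62)³·(0.944)² / ((3.12)²·(2.06)³) = 1.86×10⁻⁴
ΔG = RT ln(Q/K) = (8.314 J mol⁻¹ K⁻¹)(310 K) × ln(1.86×10⁻⁴/0.00188)
   = (2.577 kJ/mol)(-2.313) = -5.96 kJ/mol
ΔG < 0, so the forward reaction is spontaneous (proceeds forward).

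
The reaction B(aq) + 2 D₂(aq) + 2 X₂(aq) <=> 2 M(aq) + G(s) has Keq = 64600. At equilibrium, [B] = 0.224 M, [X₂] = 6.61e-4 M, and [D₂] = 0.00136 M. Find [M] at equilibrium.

(G is a pure solid — omitted from Keq.)
At equilibrium, Keq = [M]² / ([B]·[D₂]²·[X₂]²) = 64600.
([M])² / ((0.224)·(0.00136)²·(6.61e-4)²) = 64600
[M]² = 1.17e-8 ⇒ [M] = 1.08e-4 M

[M] = 1.08e-4 M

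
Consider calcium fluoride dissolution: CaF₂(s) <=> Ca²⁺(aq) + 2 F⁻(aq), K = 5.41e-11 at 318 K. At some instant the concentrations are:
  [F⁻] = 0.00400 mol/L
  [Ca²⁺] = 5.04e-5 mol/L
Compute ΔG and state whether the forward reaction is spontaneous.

(CaF₂ is a pure solid — omitted from Q.)
Q = [Ca²⁺]·[F⁻]² = (5.04e-5)·(0.00400)² = 8.06e-10
ΔG = RT ln(Q/K) = (8.314 J mol⁻¹ K⁻¹)(318 K) × ln(8.06e-10/5.41e-11)
   = (2.644 kJ/mol)(2.701) = 7.14 kJ/mol
ΔG > 0, so the forward reaction is non-spontaneous (proceeds in reverse).

ΔG = 7.14 kJ/mol; the forward reaction is non-spontaneous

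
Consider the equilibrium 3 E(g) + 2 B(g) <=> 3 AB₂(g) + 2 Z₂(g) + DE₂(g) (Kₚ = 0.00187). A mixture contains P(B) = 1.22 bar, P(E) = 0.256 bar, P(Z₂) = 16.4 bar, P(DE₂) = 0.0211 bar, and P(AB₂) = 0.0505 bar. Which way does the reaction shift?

Qₚ = P(AB₂)³·P(Z₂)²·P(DE₂) / (P(E)³·P(B)²) = (0.0505)³·(16.4)²·(0.0211) / ((0.256)³·(1.22)²) = 0.0293
Qₚ = 0.0293 > Kₚ = 0.00187, so the reverse reaction proceeds.

in the reverse direction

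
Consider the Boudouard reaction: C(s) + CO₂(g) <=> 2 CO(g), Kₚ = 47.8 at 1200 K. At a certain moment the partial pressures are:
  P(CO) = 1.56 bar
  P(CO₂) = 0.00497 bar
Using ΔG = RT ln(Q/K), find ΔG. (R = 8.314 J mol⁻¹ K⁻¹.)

ΔG = 23.2 kJ/mol

(C is a pure solid — omitted from Qₚ.)
Qₚ = P(CO)² / P(CO₂) = (1.56)² / (0.00497) = 490
ΔG = RT ln(Qₚ/Kₚ) = (8.314 J mol⁻¹ K⁻¹)(1200 K) × ln(490/47.8)
   = (9.977 kJ/mol)(2.327) = 23.2 kJ/mol
ΔG > 0, so the forward reaction is non-spontaneous (proceeds in reverse).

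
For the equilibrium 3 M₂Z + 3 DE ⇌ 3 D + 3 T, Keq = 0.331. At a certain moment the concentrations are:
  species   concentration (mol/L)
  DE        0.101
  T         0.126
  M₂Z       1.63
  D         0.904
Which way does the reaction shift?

Q = [D]³·[T]³ / ([M₂Z]³·[DE]³) = (0.904)³·(0.126)³ / ((1.63)³·(0.101)³) = 0.331
Q = 0.331 = Keq, so the system is already at equilibrium.

at equilibrium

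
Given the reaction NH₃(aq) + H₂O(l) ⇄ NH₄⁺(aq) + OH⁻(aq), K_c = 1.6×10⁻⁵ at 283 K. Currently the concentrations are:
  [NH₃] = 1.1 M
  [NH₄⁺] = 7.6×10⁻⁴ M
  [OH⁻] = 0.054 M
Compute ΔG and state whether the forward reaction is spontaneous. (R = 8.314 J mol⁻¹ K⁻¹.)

ΔG = 1.99 kJ/mol; the forward reaction is non-spontaneous

(H₂O is a pure liquid — omitted from Q_c.)
Q_c = [NH₄⁺]·[OH⁻] / [NH₃] = (7.6×10⁻⁴)·(0.054) / (1.1) = 3.73×10⁻⁵
ΔG = RT ln(Q_c/K_c) = (8.314 J mol⁻¹ K⁻¹)(283 K) × ln(3.73×10⁻⁵/1.6×10⁻⁵)
   = (2.353 kJ/mol)(0.8464) = 1.99 kJ/mol
ΔG > 0, so the forward reaction is non-spontaneous (proceeds in reverse).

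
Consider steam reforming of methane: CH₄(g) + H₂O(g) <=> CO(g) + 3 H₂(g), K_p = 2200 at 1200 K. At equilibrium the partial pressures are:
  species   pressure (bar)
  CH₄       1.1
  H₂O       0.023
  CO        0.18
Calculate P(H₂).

P(H₂) = 6.8 bar

At equilibrium, K_p = P(CO)·P(H₂)³ / (P(CH₄)·P(H₂O)) = 2200.
(0.18)·(P(H₂))³ / ((1.1)·(0.023)) = 2200
P(H₂)³ = 309 ⇒ P(H₂) = 6.8 bar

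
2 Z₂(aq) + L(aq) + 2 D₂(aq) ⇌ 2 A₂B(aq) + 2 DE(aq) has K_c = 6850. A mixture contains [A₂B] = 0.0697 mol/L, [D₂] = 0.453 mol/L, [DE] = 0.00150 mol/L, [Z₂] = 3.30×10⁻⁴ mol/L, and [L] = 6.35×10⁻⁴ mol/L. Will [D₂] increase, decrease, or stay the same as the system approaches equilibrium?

decrease

Q_c = [A₂B]²·[DE]² / ([Z₂]²·[L]·[D₂]²) = (0.0697)²·(0.00150)² / ((3.30×10⁻⁴)²·(6.35×10⁻⁴)·(0.453)²) = 770
Q_c = 770 < K_c = 6850: net forward reaction.
D₂ is a reactant, so it decreases.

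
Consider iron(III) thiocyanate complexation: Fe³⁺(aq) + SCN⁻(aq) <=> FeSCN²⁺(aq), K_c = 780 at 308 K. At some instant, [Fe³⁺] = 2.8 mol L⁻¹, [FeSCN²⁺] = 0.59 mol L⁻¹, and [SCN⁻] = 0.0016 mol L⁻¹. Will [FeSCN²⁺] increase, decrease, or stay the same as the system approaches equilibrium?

increase

Q_c = [FeSCN²⁺] / ([Fe³⁺]·[SCN⁻]) = (0.59) / ((2.8)·(0.0016)) = 130
Q_c = 130 < K_c = 780: net forward reaction.
FeSCN²⁺ is a product, so it increases.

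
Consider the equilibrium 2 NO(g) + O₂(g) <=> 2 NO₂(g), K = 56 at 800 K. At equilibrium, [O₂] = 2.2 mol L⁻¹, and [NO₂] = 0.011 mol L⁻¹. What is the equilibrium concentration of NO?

[NO] = 9.9×10⁻⁴ mol L⁻¹

At equilibrium, K = [NO₂]² / ([NO]²·[O₂]) = 56.
(0.011)² / (([NO])²·(2.2)) = 56
[NO]² = 9.82×10⁻⁷ ⇒ [NO] = 9.9×10⁻⁴ mol L⁻¹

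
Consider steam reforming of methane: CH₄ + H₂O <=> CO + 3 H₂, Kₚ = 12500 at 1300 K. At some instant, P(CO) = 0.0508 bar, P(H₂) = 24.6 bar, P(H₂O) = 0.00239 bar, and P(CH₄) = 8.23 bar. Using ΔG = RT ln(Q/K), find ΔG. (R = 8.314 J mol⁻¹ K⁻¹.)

ΔG = 12.1 kJ/mol

Qₚ = P(CO)·P(H₂)³ / (P(CH₄)·P(H₂O)) = (0.0508)·(24.6)³ / ((8.23)·(0.00239)) = 38400
ΔG = RT ln(Qₚ/Kₚ) = (8.314 J mol⁻¹ K⁻¹)(1300 K) × ln(38400/12500)
   = (10.81 kJ/mol)(1.122) = 12.1 kJ/mol
ΔG > 0, so the forward reaction is non-spontaneous (proceeds in reverse).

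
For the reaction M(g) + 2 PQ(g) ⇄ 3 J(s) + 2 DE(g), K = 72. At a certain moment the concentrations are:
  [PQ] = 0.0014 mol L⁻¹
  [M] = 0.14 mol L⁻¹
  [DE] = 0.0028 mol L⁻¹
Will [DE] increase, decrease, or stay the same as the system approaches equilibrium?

(J is a pure solid — omitted from Q.)
Q = [DE]² / ([M]·[PQ]²) = (0.0028)² / ((0.14)·(0.0014)²) = 29
Q = 29 < K = 72: net forward reaction.
DE is a product, so it increases.

increase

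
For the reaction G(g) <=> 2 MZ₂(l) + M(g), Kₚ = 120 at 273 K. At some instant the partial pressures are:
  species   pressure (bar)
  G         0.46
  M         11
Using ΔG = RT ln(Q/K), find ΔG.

ΔG = -3.66 kJ/mol

(MZ₂ is a pure liquid — omitted from Qₚ.)
Qₚ = P(M) / P(G) = (11) / (0.46) = 23.9
ΔG = RT ln(Qₚ/Kₚ) = (8.314 J mol⁻¹ K⁻¹)(273 K) × ln(23.9/120)
   = (2.270 kJ/mol)(-1.614) = -3.66 kJ/mol
ΔG < 0, so the forward reaction is spontaneous (proceeds forward).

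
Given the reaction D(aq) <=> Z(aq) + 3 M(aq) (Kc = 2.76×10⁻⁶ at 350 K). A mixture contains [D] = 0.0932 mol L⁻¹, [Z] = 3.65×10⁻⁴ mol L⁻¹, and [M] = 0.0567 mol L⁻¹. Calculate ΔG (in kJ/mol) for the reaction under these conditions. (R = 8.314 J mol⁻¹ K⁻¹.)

ΔG = -3.93 kJ/mol

Qc = [Z]·[M]³ / [D] = (3.65×10⁻⁴)·(0.0567)³ / (0.0932) = 7.14×10⁻⁷
ΔG = RT ln(Qc/Kc) = (8.314 J mol⁻¹ K⁻¹)(350 K) × ln(7.14×10⁻⁷/2.76×10⁻⁶)
   = (2.910 kJ/mol)(-1.352) = -3.93 kJ/mol
ΔG < 0, so the forward reaction is spontaneous (proceeds forward).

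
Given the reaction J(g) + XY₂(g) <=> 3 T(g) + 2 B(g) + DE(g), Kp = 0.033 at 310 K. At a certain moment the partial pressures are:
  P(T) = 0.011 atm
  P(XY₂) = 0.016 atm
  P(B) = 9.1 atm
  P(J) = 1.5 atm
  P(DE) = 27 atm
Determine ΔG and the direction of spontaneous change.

ΔG = 3.41 kJ/mol; the forward reaction is non-spontaneous

Qp = P(T)³·P(B)²·P(DE) / (P(J)·P(XY₂)) = (0.011)³·(9.1)²·(27) / ((1.5)·(0.016)) = 0.124
ΔG = RT ln(Qp/Kp) = (8.314 J mol⁻¹ K⁻¹)(310 K) × ln(0.124/0.033)
   = (2.577 kJ/mol)(1.324) = 3.41 kJ/mol
ΔG > 0, so the forward reaction is non-spontaneous (proceeds in reverse).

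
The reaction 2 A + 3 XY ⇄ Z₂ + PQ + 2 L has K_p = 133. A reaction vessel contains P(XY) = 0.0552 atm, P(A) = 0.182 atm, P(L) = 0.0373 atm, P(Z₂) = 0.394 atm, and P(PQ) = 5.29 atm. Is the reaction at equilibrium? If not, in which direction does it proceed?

in the reverse direction

Q_p = P(Z₂)·P(PQ)·P(L)² / (P(A)²·P(XY)³) = (0.394)·(5.29)·(0.0373)² / ((0.182)²·(0.0552)³) = 520
Q_p = 520 > K_p = 133, so the reverse reaction proceeds.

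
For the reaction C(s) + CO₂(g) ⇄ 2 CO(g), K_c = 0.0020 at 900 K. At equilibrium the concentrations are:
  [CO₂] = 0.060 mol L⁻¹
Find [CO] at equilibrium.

[CO] = 0.011 mol L⁻¹

(C is a pure solid — omitted from K_c.)
At equilibrium, K_c = [CO]² / [CO₂] = 0.0020.
([CO])² / (0.060) = 0.0020
[CO]² = 1.20×10⁻⁴ ⇒ [CO] = 0.011 mol L⁻¹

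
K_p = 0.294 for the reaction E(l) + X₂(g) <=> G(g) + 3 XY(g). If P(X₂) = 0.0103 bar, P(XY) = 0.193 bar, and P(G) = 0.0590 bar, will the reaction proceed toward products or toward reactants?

(E is a pure liquid — omitted from Q_p.)
Q_p = P(G)·P(XY)³ / P(X₂) = (0.0590)·(0.193)³ / (0.0103) = 0.0412
Q_p = 0.0412 < K_p = 0.294, so the forward reaction proceeds.

forward (toward products)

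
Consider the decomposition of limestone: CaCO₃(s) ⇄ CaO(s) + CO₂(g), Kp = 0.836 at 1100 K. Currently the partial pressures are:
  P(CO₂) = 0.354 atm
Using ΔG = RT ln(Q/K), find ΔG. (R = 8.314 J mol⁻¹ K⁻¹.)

(CaCO₃, CaO are pure solids — omitted from Qp.)
Qp = P(CO₂) = 0.354
ΔG = RT ln(Qp/Kp) = (8.314 J mol⁻¹ K⁻¹)(1100 K) × ln(0.354/0.836)
   = (9.145 kJ/mol)(-0.8593) = -7.86 kJ/mol
ΔG < 0, so the forward reaction is spontaneous (proceeds forward).

ΔG = -7.86 kJ/mol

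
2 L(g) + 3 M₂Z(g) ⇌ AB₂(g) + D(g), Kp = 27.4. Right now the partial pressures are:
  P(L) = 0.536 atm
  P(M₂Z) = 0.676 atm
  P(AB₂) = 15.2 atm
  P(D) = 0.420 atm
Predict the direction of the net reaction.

toward reactants

Qp = P(AB₂)·P(D) / (P(L)²·P(M₂Z)³) = (15.2)·(0.420) / ((0.536)²·(0.676)³) = 71.9
Qp = 71.9 > Kp = 27.4, so the reverse reaction proceeds.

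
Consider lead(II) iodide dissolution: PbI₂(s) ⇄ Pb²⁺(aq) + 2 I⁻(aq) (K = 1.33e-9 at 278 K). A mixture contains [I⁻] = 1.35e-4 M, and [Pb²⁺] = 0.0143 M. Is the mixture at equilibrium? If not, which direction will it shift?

no; Q < K, reaction proceeds forward

(PbI₂ is a pure solid — omitted from Q.)
Q = [Pb²⁺]·[I⁻]² = (0.0143)·(1.35e-4)² = 2.61e-10
Q = 2.61e-10 < K = 1.33e-9: net forward reaction.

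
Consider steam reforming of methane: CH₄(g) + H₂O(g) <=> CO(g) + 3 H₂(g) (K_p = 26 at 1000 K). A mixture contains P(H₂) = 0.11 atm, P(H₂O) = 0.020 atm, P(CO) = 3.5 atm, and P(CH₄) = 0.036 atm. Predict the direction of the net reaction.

Q_p = P(CO)·P(H₂)³ / (P(CH₄)·P(H₂O)) = (3.5)·(0.11)³ / ((0.036)·(0.020)) = 6.5
Q_p = 6.5 < K_p = 26, so the forward reaction proceeds.

forward (toward products)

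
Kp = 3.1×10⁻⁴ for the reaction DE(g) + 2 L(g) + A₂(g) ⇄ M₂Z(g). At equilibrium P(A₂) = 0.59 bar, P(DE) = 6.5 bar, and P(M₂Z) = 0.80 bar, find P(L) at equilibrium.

At equilibrium, Kp = P(M₂Z) / (P(DE)·P(L)²·P(A₂)) = 3.1×10⁻⁴.
(0.80) / ((6.5)·(P(L))²·(0.59)) = 3.1×10⁻⁴
P(L)² = 673 ⇒ P(L) = 26 bar

P(L) = 26 bar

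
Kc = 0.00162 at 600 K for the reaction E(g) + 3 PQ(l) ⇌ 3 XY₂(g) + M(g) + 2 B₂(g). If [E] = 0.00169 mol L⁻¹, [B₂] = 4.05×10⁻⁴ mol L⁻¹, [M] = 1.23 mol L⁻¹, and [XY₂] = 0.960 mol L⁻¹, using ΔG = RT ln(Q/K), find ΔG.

(PQ is a pure liquid — omitted from Qc.)
Qc = [XY₂]³·[M]·[B₂]² / [E] = (0.960)³·(1.23)·(4.05×10⁻⁴)² / (0.00169) = 1.06×10⁻⁴
ΔG = RT ln(Qc/Kc) = (8.314 J mol⁻¹ K⁻¹)(600 K) × ln(1.06×10⁻⁴/0.00162)
   = (4.988 kJ/mol)(-2.727) = -13.6 kJ/mol
ΔG < 0, so the forward reaction is spontaneous (proceeds forward).

ΔG = -13.6 kJ/mol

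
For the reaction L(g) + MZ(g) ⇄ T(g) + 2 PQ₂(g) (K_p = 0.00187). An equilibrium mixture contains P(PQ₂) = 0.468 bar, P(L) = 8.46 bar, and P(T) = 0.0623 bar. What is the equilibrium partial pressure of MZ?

P(MZ) = 0.863 bar

At equilibrium, K_p = P(T)·P(PQ₂)² / (P(L)·P(MZ)) = 0.00187.
(0.0623)·(0.468)² / ((8.46)·(P(MZ))) = 0.00187
P(MZ) = 0.863 bar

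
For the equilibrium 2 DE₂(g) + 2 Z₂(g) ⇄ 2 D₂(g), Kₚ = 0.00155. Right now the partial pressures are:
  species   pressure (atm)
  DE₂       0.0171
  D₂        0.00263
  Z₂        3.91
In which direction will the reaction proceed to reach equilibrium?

neither direction; the system is at equilibrium

Qₚ = P(D₂)² / (P(DE₂)²·P(Z₂)²) = (0.00263)² / ((0.0171)²·(3.91)²) = 0.00155
Qₚ = 0.00155 = Kₚ, so the system is already at equilibrium.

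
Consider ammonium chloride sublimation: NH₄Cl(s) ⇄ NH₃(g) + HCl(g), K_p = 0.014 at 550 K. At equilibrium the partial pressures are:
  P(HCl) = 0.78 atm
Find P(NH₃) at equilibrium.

(NH₄Cl is a pure solid — omitted from K_p.)
At equilibrium, K_p = P(NH₃)·P(HCl) = 0.014.
(P(NH₃))·(0.78) = 0.014
P(NH₃) = 0.0179 = 0.018 atm

P(NH₃) = 0.018 atm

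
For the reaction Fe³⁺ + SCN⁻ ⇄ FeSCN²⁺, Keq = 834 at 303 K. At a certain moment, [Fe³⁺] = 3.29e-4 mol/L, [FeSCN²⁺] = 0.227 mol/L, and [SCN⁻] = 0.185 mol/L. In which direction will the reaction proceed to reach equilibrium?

Q = [FeSCN²⁺] / ([Fe³⁺]·[SCN⁻]) = (0.227) / ((3.29e-4)·(0.185)) = 3730
Q = 3730 > Keq = 834, so the reverse reaction proceeds.

to the left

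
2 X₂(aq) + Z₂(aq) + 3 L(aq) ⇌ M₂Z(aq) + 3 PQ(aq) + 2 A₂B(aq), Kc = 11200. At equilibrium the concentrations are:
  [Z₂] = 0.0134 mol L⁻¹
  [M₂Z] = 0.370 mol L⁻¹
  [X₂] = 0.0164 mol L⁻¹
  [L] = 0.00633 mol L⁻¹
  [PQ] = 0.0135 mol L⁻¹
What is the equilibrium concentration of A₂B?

[A₂B] = 0.106 mol L⁻¹

At equilibrium, Kc = [M₂Z]·[PQ]³·[A₂B]² / ([X₂]²·[Z₂]·[L]³) = 11200.
(0.370)·(0.0135)³·([A₂B])² / ((0.0164)²·(0.0134)·(0.00633)³) = 11200
[A₂B]² = 0.0112 ⇒ [A₂B] = 0.106 mol L⁻¹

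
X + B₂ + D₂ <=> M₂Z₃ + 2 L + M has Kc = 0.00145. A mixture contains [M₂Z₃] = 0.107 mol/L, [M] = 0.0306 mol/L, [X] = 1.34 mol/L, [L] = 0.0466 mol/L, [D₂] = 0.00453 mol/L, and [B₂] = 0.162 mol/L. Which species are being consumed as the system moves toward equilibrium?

Qc = [M₂Z₃]·[L]²·[M] / ([X]·[B₂]·[D₂]) = (0.107)·(0.0466)²·(0.0306) / ((1.34)·(0.162)·(0.00453)) = 0.00723
Qc = 0.00723 > Kc = 0.00145: net reverse reaction.

M₂Z₃, L, M (products)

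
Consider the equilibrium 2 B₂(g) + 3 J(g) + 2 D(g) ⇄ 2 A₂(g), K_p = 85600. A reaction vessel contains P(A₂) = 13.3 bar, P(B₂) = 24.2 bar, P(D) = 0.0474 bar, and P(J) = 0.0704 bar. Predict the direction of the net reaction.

in the reverse direction

Q_p = P(A₂)² / (P(B₂)²·P(J)³·P(D)²) = (13.3)² / ((24.2)²·(0.0704)³·(0.0474)²) = 3.85×10⁵
Q_p = 3.85×10⁵ > K_p = 85600, so the reverse reaction proceeds.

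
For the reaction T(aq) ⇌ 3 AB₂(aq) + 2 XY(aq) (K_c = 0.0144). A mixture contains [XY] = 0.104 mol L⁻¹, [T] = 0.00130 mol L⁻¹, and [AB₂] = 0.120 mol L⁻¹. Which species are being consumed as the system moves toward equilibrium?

none (at equilibrium)

Q_c = [AB₂]³·[XY]² / [T] = (0.120)³·(0.104)² / (0.00130) = 0.0144
Q_c = 0.0144 = K_c; the system is at equilibrium.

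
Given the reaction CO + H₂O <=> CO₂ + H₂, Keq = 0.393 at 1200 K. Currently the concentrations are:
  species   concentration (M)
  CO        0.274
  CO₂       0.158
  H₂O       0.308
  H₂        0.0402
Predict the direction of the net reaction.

forward (toward products)

Q = [CO₂]·[H₂] / ([CO]·[H₂O]) = (0.158)·(0.0402) / ((0.274)·(0.308)) = 0.0753
Q = 0.0753 < Keq = 0.393, so the forward reaction proceeds.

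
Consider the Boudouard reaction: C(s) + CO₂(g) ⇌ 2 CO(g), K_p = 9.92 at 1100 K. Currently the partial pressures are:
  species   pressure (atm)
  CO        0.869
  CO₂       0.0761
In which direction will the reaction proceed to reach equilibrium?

(C is a pure solid — omitted from Q_p.)
Q_p = P(CO)² / P(CO₂) = (0.869)² / (0.0761) = 9.92
Q_p = 9.92 = K_p, so the system is already at equilibrium.

neither direction; the system is at equilibrium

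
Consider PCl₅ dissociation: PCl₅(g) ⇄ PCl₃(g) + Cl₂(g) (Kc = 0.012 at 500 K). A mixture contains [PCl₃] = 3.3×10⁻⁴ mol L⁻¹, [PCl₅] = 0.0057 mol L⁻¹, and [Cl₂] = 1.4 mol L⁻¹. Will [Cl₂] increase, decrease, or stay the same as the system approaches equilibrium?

decrease

Qc = [PCl₃]·[Cl₂] / [PCl₅] = (3.3×10⁻⁴)·(1.4) / (0.0057) = 0.081
Qc = 0.081 > Kc = 0.012: net reverse reaction.
Cl₂ is a product, so it decreases.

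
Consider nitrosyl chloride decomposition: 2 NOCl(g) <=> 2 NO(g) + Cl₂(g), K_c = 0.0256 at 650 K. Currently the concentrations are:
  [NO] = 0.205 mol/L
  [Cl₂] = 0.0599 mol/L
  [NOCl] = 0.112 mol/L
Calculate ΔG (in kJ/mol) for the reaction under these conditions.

ΔG = 11.1 kJ/mol

Q_c = [NO]²·[Cl₂] / [NOCl]² = (0.205)²·(0.0599) / (0.112)² = 0.201
ΔG = RT ln(Q_c/K_c) = (8.314 J mol⁻¹ K⁻¹)(650 K) × ln(0.201/0.0256)
   = (5.404 kJ/mol)(2.061) = 11.1 kJ/mol
ΔG > 0, so the forward reaction is non-spontaneous (proceeds in reverse).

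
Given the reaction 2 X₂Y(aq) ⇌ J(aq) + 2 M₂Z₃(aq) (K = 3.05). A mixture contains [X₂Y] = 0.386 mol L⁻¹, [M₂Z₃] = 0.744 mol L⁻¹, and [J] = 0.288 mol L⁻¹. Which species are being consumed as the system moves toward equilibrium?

X₂Y (reactants)

Q = [J]·[M₂Z₃]² / [X₂Y]² = (0.288)·(0.744)² / (0.386)² = 1.07
Q = 1.07 < K = 3.05: net forward reaction.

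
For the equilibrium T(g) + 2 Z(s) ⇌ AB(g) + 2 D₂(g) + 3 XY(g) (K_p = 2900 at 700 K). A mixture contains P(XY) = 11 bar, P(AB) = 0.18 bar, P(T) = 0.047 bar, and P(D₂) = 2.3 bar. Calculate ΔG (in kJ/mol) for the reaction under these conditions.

ΔG = 13.0 kJ/mol

(Z is a pure solid — omitted from Q_p.)
Q_p = P(AB)·P(D₂)²·P(XY)³ / P(T) = (0.18)·(2.3)²·(11)³ / (0.047) = 27000
ΔG = RT ln(Q_p/K_p) = (8.314 J mol⁻¹ K⁻¹)(700 K) × ln(27000/2900)
   = (5.820 kJ/mol)(2.231) = 13.0 kJ/mol
ΔG > 0, so the forward reaction is non-spontaneous (proceeds in reverse).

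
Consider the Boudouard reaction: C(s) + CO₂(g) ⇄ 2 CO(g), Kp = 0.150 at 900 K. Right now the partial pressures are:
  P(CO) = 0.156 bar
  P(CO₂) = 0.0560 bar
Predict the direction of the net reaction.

(C is a pure solid — omitted from Qp.)
Qp = P(CO)² / P(CO₂) = (0.156)² / (0.0560) = 0.435
Qp = 0.435 > Kp = 0.150, so the reverse reaction proceeds.

reverse (toward reactants)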